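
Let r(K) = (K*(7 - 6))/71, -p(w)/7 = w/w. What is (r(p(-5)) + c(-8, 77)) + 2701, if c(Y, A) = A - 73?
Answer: 192048/71 ≈ 2704.9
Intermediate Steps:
p(w) = -7 (p(w) = -7*w/w = -7*1 = -7)
c(Y, A) = -73 + A
r(K) = K/71 (r(K) = (K*1)*(1/71) = K*(1/71) = K/71)
(r(p(-5)) + c(-8, 77)) + 2701 = ((1/71)*(-7) + (-73 + 77)) + 2701 = (-7/71 + 4) + 2701 = 277/71 + 2701 = 192048/71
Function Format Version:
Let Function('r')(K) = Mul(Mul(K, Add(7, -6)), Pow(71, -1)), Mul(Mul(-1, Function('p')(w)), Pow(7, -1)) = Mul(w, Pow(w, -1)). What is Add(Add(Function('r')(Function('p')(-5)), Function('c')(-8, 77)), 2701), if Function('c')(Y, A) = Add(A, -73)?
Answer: Rational(192048, 71) ≈ 2704.9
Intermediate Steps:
Function('p')(w) = -7 (Function('p')(w) = Mul(-7, Mul(w, Pow(w, -1))) = Mul(-7, 1) = -7)
Function('c')(Y, A) = Add(-73, A)
Function('r')(K) = Mul(Rational(1, 71), K) (Function('r')(K) = Mul(Mul(K, 1), Rational(1, 71)) = Mul(K, Rational(1, 71)) = Mul(Rational(1, 71), K))
Add(Add(Function('r')(Function('p')(-5)), Function('c')(-8, 77)), 2701) = Add(Add(Mul(Rational(1, 71), -7), Add(-73, 77)), 2701) = Add(Add(Rational(-7, 71), 4), 2701) = Add(Rational(277, 71), 2701) = Rational(192048, 71)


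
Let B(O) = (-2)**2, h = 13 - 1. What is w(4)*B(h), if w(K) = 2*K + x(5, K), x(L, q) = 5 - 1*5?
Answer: 32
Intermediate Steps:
x(L, q) = 0 (x(L, q) = 5 - 5 = 0)
w(K) = 2*K (w(K) = 2*K + 0 = 2*K)
h = 12
B(O) = 4
w(4)*B(h) = (2*4)*4 = 8*4 = 32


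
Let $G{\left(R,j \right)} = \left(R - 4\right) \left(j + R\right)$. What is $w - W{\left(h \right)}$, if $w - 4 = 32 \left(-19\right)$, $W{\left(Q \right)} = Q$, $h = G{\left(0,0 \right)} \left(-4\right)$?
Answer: $-604$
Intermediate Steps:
$G{\left(R,j \right)} = \left(-4 + R\right) \left(R + j\right)$
$h = 0$ ($h = \left(0^{2} - 0 - 0 + 0 \cdot 0\right) \left(-4\right) = \left(0 + 0 + 0 + 0\right) \left(-4\right) = 0 \left(-4\right) = 0$)
$w = -604$ ($w = 4 + 32 \left(-19\right) = 4 - 608 = -604$)
$w - W{\left(h \right)} = -604 - 0 = -604 + 0 = -604$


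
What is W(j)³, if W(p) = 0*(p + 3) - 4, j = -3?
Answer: -64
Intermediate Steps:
W(p) = -4 (W(p) = 0*(3 + p) - 4 = 0 - 4 = -4)
W(j)³ = (-4)³ = -64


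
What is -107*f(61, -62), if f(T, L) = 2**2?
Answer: -428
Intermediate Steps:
f(T, L) = 4
-107*f(61, -62) = -107*4 = -428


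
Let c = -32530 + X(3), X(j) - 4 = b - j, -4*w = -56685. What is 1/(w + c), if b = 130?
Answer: -4/72911 ≈ -5.4861e-5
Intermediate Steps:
w = 56685/4 (w = -¼*(-56685) = 56685/4 ≈ 14171.)
X(j) = 134 - j (X(j) = 4 + (130 - j) = 134 - j)
c = -32399 (c = -32530 + (134 - 1*3) = -32530 + (134 - 3) = -32530 + 131 = -32399)
1/(w + c) = 1/(56685/4 - 32399) = 1/(-72911/4) = -4/72911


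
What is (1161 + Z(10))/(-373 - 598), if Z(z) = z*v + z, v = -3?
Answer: -1141/971 ≈ -1.1751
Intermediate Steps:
Z(z) = -2*z (Z(z) = z*(-3) + z = -3*z + z = -2*z)
(1161 + Z(10))/(-373 - 598) = (1161 - 2*10)/(-373 - 598) = (1161 - 20)/(-971) = 1141*(-1/971) = -1141/971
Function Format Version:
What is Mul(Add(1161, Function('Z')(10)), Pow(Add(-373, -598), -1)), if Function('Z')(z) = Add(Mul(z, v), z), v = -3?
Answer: Rational(-1141, 971) ≈ -1.1751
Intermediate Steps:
Function('Z')(z) = Mul(-2, z) (Function('Z')(z) = Add(Mul(z, -3), z) = Add(Mul(-3, z), z) = Mul(-2, z))
Mul(Add(1161, Function('Z')(10)), Pow(Add(-373, -598), -1)) = Mul(Add(1161, Mul(-2, 10)), Pow(Add(-373, -598), -1)) = Mul(Add(1161, -20), Pow(-971, -1)) = Mul(1141, Rational(-1, 971)) = Rational(-1141, 971)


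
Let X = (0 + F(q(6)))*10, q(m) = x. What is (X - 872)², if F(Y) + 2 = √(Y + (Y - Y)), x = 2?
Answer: 795864 - 17840*√2 ≈ 7.7063e+5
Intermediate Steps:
q(m) = 2
F(Y) = -2 + √Y (F(Y) = -2 + √(Y + (Y - Y)) = -2 + √(Y + 0) = -2 + √Y)
X = -20 + 10*√2 (X = (0 + (-2 + √2))*10 = (-2 + √2)*10 = -20 + 10*√2 ≈ -5.8579)
(X - 872)² = ((-20 + 10*√2) - 872)² = (-892 + 10*√2)²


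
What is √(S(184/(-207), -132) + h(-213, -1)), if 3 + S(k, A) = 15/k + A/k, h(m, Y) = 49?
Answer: 7*√58/4 ≈ 13.328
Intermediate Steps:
S(k, A) = -3 + 15/k + A/k (S(k, A) = -3 + (15/k + A/k) = -3 + 15/k + A/k)
√(S(184/(-207), -132) + h(-213, -1)) = √((15 - 132 - 552/(-207))/((184/(-207))) + 49) = √((15 - 132 - 552*(-1)/207)/((184*(-1/207))) + 49) = √((15 - 132 - 3*(-8/9))/(-8/9) + 49) = √(-9*(15 - 132 + 8/3)/8 + 49) = √(-9/8*(-343/3) + 49) = √(1029/8 + 49) = √(1421/8) = 7*√58/4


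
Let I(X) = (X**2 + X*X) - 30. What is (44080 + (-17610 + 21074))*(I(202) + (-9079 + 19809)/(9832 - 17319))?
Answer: 29038152015264/7487 ≈ 3.8785e+9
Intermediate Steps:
I(X) = -30 + 2*X**2 (I(X) = (X**2 + X**2) - 30 = 2*X**2 - 30 = -30 + 2*X**2)
(44080 + (-17610 + 21074))*(I(202) + (-9079 + 19809)/(9832 - 17319)) = (44080 + (-17610 + 21074))*((-30 + 2*202**2) + (-9079 + 19809)/(9832 - 17319)) = (44080 + 3464)*((-30 + 2*40804) + 10730/(-7487)) = 47544*((-30 + 81608) + 10730*(-1/7487)) = 47544*(81578 - 10730/7487) = 47544*(610763756/7487) = 29038152015264/7487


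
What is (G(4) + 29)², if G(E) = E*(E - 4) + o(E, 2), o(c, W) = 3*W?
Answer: 1225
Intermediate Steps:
G(E) = 6 + E*(-4 + E) (G(E) = E*(E - 4) + 3*2 = E*(-4 + E) + 6 = 6 + E*(-4 + E))
(G(4) + 29)² = ((6 + 4² - 4*4) + 29)² = ((6 + 16 - 16) + 29)² = (6 + 29)² = 35² = 1225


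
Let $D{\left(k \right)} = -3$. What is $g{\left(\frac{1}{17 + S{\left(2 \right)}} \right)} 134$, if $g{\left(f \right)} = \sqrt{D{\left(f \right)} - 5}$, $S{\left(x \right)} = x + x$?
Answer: $268 i \sqrt{2} \approx 379.01 i$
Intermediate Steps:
$S{\left(x \right)} = 2 x$
$g{\left(f \right)} = 2 i \sqrt{2}$ ($g{\left(f \right)} = \sqrt{-3 - 5} = \sqrt{-8} = 2 i \sqrt{2}$)
$g{\left(\frac{1}{17 + S{\left(2 \right)}} \right)} 134 = 2 i \sqrt{2} \cdot 134 = 268 i \sqrt{2}$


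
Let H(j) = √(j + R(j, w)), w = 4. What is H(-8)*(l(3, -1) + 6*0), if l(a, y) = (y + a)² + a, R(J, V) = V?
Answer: 14*I ≈ 14.0*I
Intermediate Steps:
H(j) = √(4 + j) (H(j) = √(j + 4) = √(4 + j))
l(a, y) = a + (a + y)² (l(a, y) = (a + y)² + a = a + (a + y)²)
H(-8)*(l(3, -1) + 6*0) = √(4 - 8)*((3 + (3 - 1)²) + 6*0) = √(-4)*((3 + 2²) + 0) = (2*I)*((3 + 4) + 0) = (2*I)*(7 + 0) = (2*I)*7 = 14*I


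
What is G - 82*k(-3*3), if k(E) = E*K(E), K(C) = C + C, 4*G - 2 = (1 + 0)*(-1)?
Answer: -53135/4 ≈ -13284.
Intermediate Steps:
G = 1/4 (G = 1/2 + ((1 + 0)*(-1))/4 = 1/2 + (1*(-1))/4 = 1/2 + (1/4)*(-1) = 1/2 - 1/4 = 1/4 ≈ 0.25000)
K(C) = 2*C
k(E) = 2*E**2 (k(E) = E*(2*E) = 2*E**2)
G - 82*k(-3*3) = 1/4 - 164*(-3*3)**2 = 1/4 - 164*(-9)**2 = 1/4 - 164*81 = 1/4 - 82*162 = 1/4 - 13284 = -53135/4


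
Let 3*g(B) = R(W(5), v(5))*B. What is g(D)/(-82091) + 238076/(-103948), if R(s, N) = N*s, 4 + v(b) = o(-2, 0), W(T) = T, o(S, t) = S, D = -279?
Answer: -4958477959/2133298817 ≈ -2.3243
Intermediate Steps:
v(b) = -6 (v(b) = -4 - 2 = -6)
g(B) = -10*B (g(B) = ((-6*5)*B)/3 = (-30*B)/3 = -10*B)
g(D)/(-82091) + 238076/(-103948) = -10*(-279)/(-82091) + 238076/(-103948) = 2790*(-1/82091) + 238076*(-1/103948) = -2790/82091 - 59519/25987 = -4958477959/2133298817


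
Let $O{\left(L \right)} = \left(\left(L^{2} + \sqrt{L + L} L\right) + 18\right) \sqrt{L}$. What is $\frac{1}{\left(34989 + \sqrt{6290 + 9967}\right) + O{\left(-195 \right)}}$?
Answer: $\frac{1}{34989 + \sqrt{16257} + 38025 \sqrt{2} + 38043 i \sqrt{195}} \approx 3.064 \cdot 10^{-7} - 1.8311 \cdot 10^{-6} i$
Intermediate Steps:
$O{\left(L \right)} = \sqrt{L} \left(18 + L^{2} + \sqrt{2} L^{\frac{3}{2}}\right)$ ($O{\left(L \right)} = \left(\left(L^{2} + \sqrt{2 L} L\right) + 18\right) \sqrt{L} = \left(\left(L^{2} + \sqrt{2} \sqrt{L} L\right) + 18\right) \sqrt{L} = \left(\left(L^{2} + \sqrt{2} L^{\frac{3}{2}}\right) + 18\right) \sqrt{L} = \left(18 + L^{2} + \sqrt{2} L^{\frac{3}{2}}\right) \sqrt{L} = \sqrt{L} \left(18 + L^{2} + \sqrt{2} L^{\frac{3}{2}}\right)$)
$\frac{1}{\left(34989 + \sqrt{6290 + 9967}\right) + O{\left(-195 \right)}} = \frac{1}{\left(34989 + \sqrt{6290 + 9967}\right) + \left(\left(-195\right)^{\frac{5}{2}} + 18 \sqrt{-195} + \sqrt{2} \left(-195\right)^{2}\right)} = \frac{1}{\left(34989 + \sqrt{16257}\right) + \left(38025 i \sqrt{195} + 18 i \sqrt{195} + \sqrt{2} \cdot 38025\right)} = \frac{1}{\left(34989 + \sqrt{16257}\right) + \left(38025 i \sqrt{195} + 18 i \sqrt{195} + 38025 \sqrt{2}\right)} = \frac{1}{\left(34989 + \sqrt{16257}\right) + \left(38025 \sqrt{2} + 38043 i \sqrt{195}\right)} = \frac{1}{34989 + \sqrt{16257} + 38025 \sqrt{2} + 38043 i \sqrt{195}}$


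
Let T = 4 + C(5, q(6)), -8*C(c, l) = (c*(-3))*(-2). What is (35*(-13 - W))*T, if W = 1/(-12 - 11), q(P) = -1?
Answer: -5215/46 ≈ -113.37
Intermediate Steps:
C(c, l) = -3*c/4 (C(c, l) = -c*(-3)*(-2)/8 = -(-3*c)*(-2)/8 = -3*c/4)
W = -1/23 (W = 1/(-23) = -1/23 ≈ -0.043478)
T = ¼ (T = 4 - ¾*5 = 4 - 15/4 = ¼ ≈ 0.25000)
(35*(-13 - W))*T = (35*(-13 - 1*(-1/23)))*(¼) = (35*(-13 + 1/23))*(¼) = (35*(-298/23))*(¼) = -10430/23*¼ = -5215/46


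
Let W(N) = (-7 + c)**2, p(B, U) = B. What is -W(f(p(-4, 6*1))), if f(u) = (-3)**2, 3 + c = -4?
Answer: -196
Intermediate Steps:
c = -7 (c = -3 - 4 = -7)
f(u) = 9
W(N) = 196 (W(N) = (-7 - 7)**2 = (-14)**2 = 196)
-W(f(p(-4, 6*1))) = -1*196 = -196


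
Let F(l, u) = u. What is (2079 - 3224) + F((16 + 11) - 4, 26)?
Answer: -1119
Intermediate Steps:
(2079 - 3224) + F((16 + 11) - 4, 26) = (2079 - 3224) + 26 = -1145 + 26 = -1119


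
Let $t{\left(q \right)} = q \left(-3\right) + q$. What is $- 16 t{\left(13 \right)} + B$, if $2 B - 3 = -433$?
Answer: $201$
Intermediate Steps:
$t{\left(q \right)} = - 2 q$ ($t{\left(q \right)} = - 3 q + q = - 2 q$)
$B = -215$ ($B = \frac{3}{2} + \frac{1}{2} \left(-433\right) = \frac{3}{2} - \frac{433}{2} = -215$)
$- 16 t{\left(13 \right)} + B = - 16 \left(\left(-2\right) 13\right) - 215 = \left(-16\right) \left(-26\right) - 215 = 416 - 215 = 201$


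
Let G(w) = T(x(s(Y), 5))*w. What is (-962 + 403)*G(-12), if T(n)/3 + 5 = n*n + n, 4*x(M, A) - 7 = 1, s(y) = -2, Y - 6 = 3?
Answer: 20124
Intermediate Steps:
Y = 9 (Y = 6 + 3 = 9)
x(M, A) = 2 (x(M, A) = 7/4 + (¼)*1 = 7/4 + ¼ = 2)
T(n) = -15 + 3*n + 3*n² (T(n) = -15 + 3*(n*n + n) = -15 + 3*(n² + n) = -15 + 3*(n + n²) = -15 + (3*n + 3*n²) = -15 + 3*n + 3*n²)
G(w) = 3*w (G(w) = (-15 + 3*2 + 3*2²)*w = (-15 + 6 + 3*4)*w = (-15 + 6 + 12)*w = 3*w)
(-962 + 403)*G(-12) = (-962 + 403)*(3*(-12)) = -559*(-36) = 20124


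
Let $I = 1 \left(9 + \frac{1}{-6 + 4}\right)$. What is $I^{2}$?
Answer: $\frac{289}{4} \approx 72.25$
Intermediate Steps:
$I = \frac{17}{2}$ ($I = 1 \left(9 + \frac{1}{-2}\right) = 1 \left(9 - \frac{1}{2}\right) = 1 \cdot \frac{17}{2} = \frac{17}{2} \approx 8.5$)
$I^{2} = \left(\frac{17}{2}\right)^{2} = \frac{289}{4}$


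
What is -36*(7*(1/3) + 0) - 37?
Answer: -121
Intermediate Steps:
-36*(7*(1/3) + 0) - 37 = -36*(7/3 + 0) - 37 = -36*7/3 - 37 = -84 - 37 = -121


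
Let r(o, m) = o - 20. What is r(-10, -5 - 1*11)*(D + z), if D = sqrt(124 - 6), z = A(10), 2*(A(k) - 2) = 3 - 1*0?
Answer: -105 - 30*sqrt(118) ≈ -430.88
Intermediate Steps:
A(k) = 7/2 (A(k) = 2 + (3 - 1*0)/2 = 2 + (3 + 0)/2 = 2 + (1/2)*3 = 2 + 3/2 = 7/2)
z = 7/2 ≈ 3.5000
r(o, m) = -20 + o
D = sqrt(118) ≈ 10.863
r(-10, -5 - 1*11)*(D + z) = (-20 - 10)*(sqrt(118) + 7/2) = -30*(7/2 + sqrt(118)) = -105 - 30*sqrt(118)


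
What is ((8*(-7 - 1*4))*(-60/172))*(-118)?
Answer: -155760/43 ≈ -3622.3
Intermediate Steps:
((8*(-7 - 1*4))*(-60/172))*(-118) = ((8*(-7 - 4))*(-60*1/172))*(-118) = ((8*(-11))*(-15/43))*(-118) = -88*(-15/43)*(-118) = (1320/43)*(-118) = -155760/43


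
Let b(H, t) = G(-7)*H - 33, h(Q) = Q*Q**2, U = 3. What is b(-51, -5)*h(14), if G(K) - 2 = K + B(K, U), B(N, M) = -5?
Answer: 1308888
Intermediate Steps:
G(K) = -3 + K (G(K) = 2 + (K - 5) = 2 + (-5 + K) = -3 + K)
h(Q) = Q**3
b(H, t) = -33 - 10*H (b(H, t) = (-3 - 7)*H - 33 = -10*H - 33 = -33 - 10*H)
b(-51, -5)*h(14) = (-33 - 10*(-51))*14**3 = (-33 + 510)*2744 = 477*2744 = 1308888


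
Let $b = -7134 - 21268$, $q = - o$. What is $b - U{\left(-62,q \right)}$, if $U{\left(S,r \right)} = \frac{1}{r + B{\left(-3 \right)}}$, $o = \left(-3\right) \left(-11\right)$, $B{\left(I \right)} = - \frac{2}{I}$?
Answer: $- \frac{2754991}{97} \approx -28402.0$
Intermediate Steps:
$o = 33$
$q = -33$ ($q = \left(-1\right) 33 = -33$)
$U{\left(S,r \right)} = \frac{1}{\frac{2}{3} + r}$ ($U{\left(S,r \right)} = \frac{1}{r - \frac{2}{-3}} = \frac{1}{r - - \frac{2}{3}} = \frac{1}{r + \frac{2}{3}} = \frac{1}{\frac{2}{3} + r}$)
$b = -28402$ ($b = -7134 - 21268 = -28402$)
$b - U{\left(-62,q \right)} = -28402 - \frac{3}{2 + 3 \left(-33\right)} = -28402 - \frac{3}{2 - 99} = -28402 - \frac{3}{-97} = -28402 - 3 \left(- \frac{1}{97}\right) = -28402 - - \frac{3}{97} = -28402 + \frac{3}{97} = - \frac{2754991}{97}$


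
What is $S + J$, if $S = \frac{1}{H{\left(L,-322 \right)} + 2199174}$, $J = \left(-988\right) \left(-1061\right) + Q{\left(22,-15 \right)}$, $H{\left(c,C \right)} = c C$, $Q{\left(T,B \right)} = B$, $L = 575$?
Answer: $\frac{2111206700073}{2014024} \approx 1.0483 \cdot 10^{6}$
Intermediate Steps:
$H{\left(c,C \right)} = C c$
$J = 1048253$ ($J = \left(-988\right) \left(-1061\right) - 15 = 1048268 - 15 = 1048253$)
$S = \frac{1}{2014024}$ ($S = \frac{1}{\left(-322\right) 575 + 2199174} = \frac{1}{-185150 + 2199174} = \frac{1}{2014024} \approx 4.9652 \cdot 10^{-7}$)
$S + J = \frac{1}{2014024} + 1048253 = \frac{2111206700073}{2014024}$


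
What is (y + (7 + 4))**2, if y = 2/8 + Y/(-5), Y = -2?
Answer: 54289/400 ≈ 135.72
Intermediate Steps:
y = 13/20 (y = 2/8 - 2/(-5) = 2*(1/8) - 2*(-1/5) = 1/4 + 2/5 = 13/20 ≈ 0.65000)
(y + (7 + 4))**2 = (13/20 + (7 + 4))**2 = (13/20 + 11)**2 = (233/20)**2 = 54289/400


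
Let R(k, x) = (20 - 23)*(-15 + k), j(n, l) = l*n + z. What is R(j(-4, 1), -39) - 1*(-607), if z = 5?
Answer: 649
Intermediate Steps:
j(n, l) = 5 + l*n (j(n, l) = l*n + 5 = 5 + l*n)
R(k, x) = 45 - 3*k (R(k, x) = -3*(-15 + k) = 45 - 3*k)
R(j(-4, 1), -39) - 1*(-607) = (45 - 3*(5 + 1*(-4))) - 1*(-607) = (45 - 3*(5 - 4)) + 607 = (45 - 3*1) + 607 = (45 - 3) + 607 = 42 + 607 = 649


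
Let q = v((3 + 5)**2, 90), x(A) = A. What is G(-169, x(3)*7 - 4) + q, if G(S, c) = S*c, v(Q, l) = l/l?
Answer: -2872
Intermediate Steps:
v(Q, l) = 1
q = 1
G(-169, x(3)*7 - 4) + q = -169*(3*7 - 4) + 1 = -169*(21 - 4) + 1 = -169*17 + 1 = -2873 + 1 = -2872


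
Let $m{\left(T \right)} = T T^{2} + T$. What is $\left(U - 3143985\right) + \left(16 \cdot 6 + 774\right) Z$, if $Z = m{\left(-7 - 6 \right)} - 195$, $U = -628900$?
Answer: $-5865235$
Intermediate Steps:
$m{\left(T \right)} = T + T^{3}$ ($m{\left(T \right)} = T^{3} + T = T + T^{3}$)
$Z = -2405$ ($Z = \left(\left(-7 - 6\right) + \left(-7 - 6\right)^{3}\right) - 195 = \left(-13 + \left(-13\right)^{3}\right) - 195 = \left(-13 - 2197\right) - 195 = -2210 - 195 = -2405$)
$\left(U - 3143985\right) + \left(16 \cdot 6 + 774\right) Z = \left(-628900 - 3143985\right) + \left(16 \cdot 6 + 774\right) \left(-2405\right) = -3772885 + \left(96 + 774\right) \left(-2405\right) = -3772885 + 870 \left(-2405\right) = -3772885 - 2092350 = -5865235$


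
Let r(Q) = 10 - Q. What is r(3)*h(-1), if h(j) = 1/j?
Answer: -7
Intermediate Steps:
r(3)*h(-1) = (10 - 1*3)/(-1) = (10 - 3)*(-1) = 7*(-1) = -7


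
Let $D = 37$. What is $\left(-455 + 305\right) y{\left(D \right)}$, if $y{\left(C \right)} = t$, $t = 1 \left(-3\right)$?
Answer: $450$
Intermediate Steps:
$t = -3$
$y{\left(C \right)} = -3$
$\left(-455 + 305\right) y{\left(D \right)} = \left(-455 + 305\right) \left(-3\right) = \left(-150\right) \left(-3\right) = 450$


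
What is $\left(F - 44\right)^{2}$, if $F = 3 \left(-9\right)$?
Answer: $5041$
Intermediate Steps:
$F = -27$
$\left(F - 44\right)^{2} = \left(-27 - 44\right)^{2} = \left(-71\right)^{2} = 5041$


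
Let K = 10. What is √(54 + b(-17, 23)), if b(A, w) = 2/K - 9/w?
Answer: 2*√177905/115 ≈ 7.3354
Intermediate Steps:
b(A, w) = ⅕ - 9/w (b(A, w) = 2/10 - 9/w = 2*(⅒) - 9/w = ⅕ - 9/w)
√(54 + b(-17, 23)) = √(54 + (⅕)*(-45 + 23)/23) = √(54 + (⅕)*(1/23)*(-22)) = √(54 - 22/115) = √(6188/115) = 2*√177905/115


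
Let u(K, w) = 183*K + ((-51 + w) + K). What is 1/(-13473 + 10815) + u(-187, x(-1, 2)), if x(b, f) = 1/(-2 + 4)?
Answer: -45795347/1329 ≈ -34459.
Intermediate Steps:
x(b, f) = ½ (x(b, f) = 1/2 = ½)
u(K, w) = -51 + w + 184*K (u(K, w) = 183*K + (-51 + K + w) = -51 + w + 184*K)
1/(-13473 + 10815) + u(-187, x(-1, 2)) = 1/(-13473 + 10815) + (-51 + ½ + 184*(-187)) = 1/(-2658) + (-51 + ½ - 34408) = -1/2658 - 68917/2 = -45795347/1329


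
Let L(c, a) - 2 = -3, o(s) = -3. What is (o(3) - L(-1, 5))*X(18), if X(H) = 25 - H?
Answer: -14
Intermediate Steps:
L(c, a) = -1 (L(c, a) = 2 - 3 = -1)
(o(3) - L(-1, 5))*X(18) = (-3 - 1*(-1))*(25 - 1*18) = (-3 + 1)*(25 - 18) = -2*7 = -14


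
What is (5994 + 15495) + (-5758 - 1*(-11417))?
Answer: 27148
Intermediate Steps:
(5994 + 15495) + (-5758 - 1*(-11417)) = 21489 + (-5758 + 11417) = 21489 + 5659 = 27148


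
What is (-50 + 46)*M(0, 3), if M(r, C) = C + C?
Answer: -24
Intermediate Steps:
M(r, C) = 2*C
(-50 + 46)*M(0, 3) = (-50 + 46)*(2*3) = -4*6 = -24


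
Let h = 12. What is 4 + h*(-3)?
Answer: -32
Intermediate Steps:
4 + h*(-3) = 4 + 12*(-3) = 4 - 36 = -32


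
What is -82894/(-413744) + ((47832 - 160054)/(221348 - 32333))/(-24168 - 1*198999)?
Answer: 1748336860290319/8726256189990360 ≈ 0.20035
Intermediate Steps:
-82894/(-413744) + ((47832 - 160054)/(221348 - 32333))/(-24168 - 1*198999) = -82894*(-1/413744) + (-112222/189015)/(-24168 - 198999) = 41447/206872 - 112222*1/189015/(-223167) = 41447/206872 - 112222/189015*(-1/223167) = 41447/206872 + 112222/42181910505 = 1748336860290319/8726256189990360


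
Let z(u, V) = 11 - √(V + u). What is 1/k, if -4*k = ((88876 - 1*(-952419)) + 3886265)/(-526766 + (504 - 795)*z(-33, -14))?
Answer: 529967/1231890 - 97*I*√47/410630 ≈ 0.43021 - 0.0016195*I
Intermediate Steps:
k = -1231890/(-529967 + 291*I*√47) (k = -((88876 - 1*(-952419)) + 3886265)/(4*(-526766 + (504 - 795)*(11 - √(-14 - 33)))) = -((88876 + 952419) + 3886265)/(4*(-526766 - 291*(11 - √(-47)))) = -(1041295 + 3886265)/(4*(-526766 - 291*(11 - I*√47))) = -1231890/(-526766 - 291*(11 - I*√47)) = -1231890/(-526766 + (-3201 + 291*I*√47)) = -1231890/(-529967 + 291*I*√47) ≈ 2.3244 + 0.00875*I)
1/k = 1/(326430523815/140434500548 + 179239995*I*√47/140434500548)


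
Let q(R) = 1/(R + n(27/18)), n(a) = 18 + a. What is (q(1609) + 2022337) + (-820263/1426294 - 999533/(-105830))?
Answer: 13082099566357994304/6468774584515 ≈ 2.0223e+6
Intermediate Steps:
q(R) = 1/(39/2 + R) (q(R) = 1/(R + (18 + 27/18)) = 1/(R + (18 + 27*(1/18))) = 1/(R + (18 + 3/2)) = 1/(R + 39/2) = 1/(39/2 + R))
(q(1609) + 2022337) + (-820263/1426294 - 999533/(-105830)) = (2/(39 + 2*1609) + 2022337) + (-820263/1426294 - 999533/(-105830)) = (2/(39 + 3218) + 2022337) + (-820263*1/1426294 - 999533*(-1/105830)) = (2/3257 + 2022337) + (-820263/1426294 + 52607/5570) = (2*(1/3257) + 2022337) + 17616045887/1986114395 = (2/3257 + 2022337) + 17616045887/1986114395 = 6586751611/3257 + 17616045887/1986114395 = 13082099566357994304/6468774584515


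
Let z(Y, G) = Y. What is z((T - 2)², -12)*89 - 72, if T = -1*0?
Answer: 284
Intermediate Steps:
T = 0
z((T - 2)², -12)*89 - 72 = (0 - 2)²*89 - 72 = (-2)²*89 - 72 = 4*89 - 72 = 356 - 72 = 284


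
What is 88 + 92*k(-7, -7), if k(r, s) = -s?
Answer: 732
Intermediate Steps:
88 + 92*k(-7, -7) = 88 + 92*(-1*(-7)) = 88 + 92*7 = 88 + 644 = 732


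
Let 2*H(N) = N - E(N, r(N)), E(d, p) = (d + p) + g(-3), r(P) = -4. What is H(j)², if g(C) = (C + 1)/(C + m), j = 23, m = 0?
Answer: 25/9 ≈ 2.7778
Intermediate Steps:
g(C) = (1 + C)/C (g(C) = (C + 1)/(C + 0) = (1 + C)/C)
E(d, p) = ⅔ + d + p (E(d, p) = (d + p) + (1 - 3)/(-3) = (d + p) - ⅓*(-2) = (d + p) + ⅔ = ⅔ + d + p)
H(N) = 5/3 (H(N) = (N - (⅔ + N - 4))/2 = (N - (-10/3 + N))/2 = (N + (10/3 - N))/2 = (½)*(10/3) = 5/3)
H(j)² = (5/3)² = 25/9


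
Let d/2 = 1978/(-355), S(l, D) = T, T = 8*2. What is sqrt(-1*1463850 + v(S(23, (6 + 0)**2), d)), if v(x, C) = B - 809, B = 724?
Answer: I*sqrt(1463935) ≈ 1209.9*I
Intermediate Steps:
T = 16
S(l, D) = 16
d = -3956/355 (d = 2*(1978/(-355)) = 2*(1978*(-1/355)) = 2*(-1978/355) = -3956/355 ≈ -11.144)
v(x, C) = -85 (v(x, C) = 724 - 809 = -85)
sqrt(-1*1463850 + v(S(23, (6 + 0)**2), d)) = sqrt(-1*1463850 - 85) = sqrt(-1463850 - 85) = sqrt(-1463935) = I*sqrt(1463935)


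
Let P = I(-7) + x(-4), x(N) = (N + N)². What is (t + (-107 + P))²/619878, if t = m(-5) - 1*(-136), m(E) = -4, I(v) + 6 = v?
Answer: 2888/309939 ≈ 0.0093180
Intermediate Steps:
x(N) = 4*N² (x(N) = (2*N)² = 4*N²)
I(v) = -6 + v
P = 51 (P = (-6 - 7) + 4*(-4)² = -13 + 4*16 = -13 + 64 = 51)
t = 132 (t = -4 - 1*(-136) = -4 + 136 = 132)
(t + (-107 + P))²/619878 = (132 + (-107 + 51))²/619878 = (132 - 56)²*(1/619878) = 76²*(1/619878) = 5776*(1/619878) = 2888/309939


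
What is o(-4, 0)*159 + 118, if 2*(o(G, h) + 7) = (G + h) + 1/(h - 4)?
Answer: -10663/8 ≈ -1332.9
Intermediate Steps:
o(G, h) = -7 + G/2 + h/2 + 1/(2*(-4 + h)) (o(G, h) = -7 + ((G + h) + 1/(h - 4))/2 = -7 + ((G + h) + 1/(-4 + h))/2 = -7 + (G + h + 1/(-4 + h))/2 = -7 + (G/2 + h/2 + 1/(2*(-4 + h))) = -7 + G/2 + h/2 + 1/(2*(-4 + h)))
o(-4, 0)*159 + 118 = ((57 + 0**2 - 18*0 - 4*(-4) - 4*0)/(2*(-4 + 0)))*159 + 118 = ((1/2)*(57 + 0 + 0 + 16 + 0)/(-4))*159 + 118 = ((1/2)*(-1/4)*73)*159 + 118 = -73/8*159 + 118 = -11607/8 + 118 = -10663/8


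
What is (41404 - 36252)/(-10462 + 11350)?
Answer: 644/111 ≈ 5.8018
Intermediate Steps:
(41404 - 36252)/(-10462 + 11350) = 5152/888 = 5152*(1/888) = 644/111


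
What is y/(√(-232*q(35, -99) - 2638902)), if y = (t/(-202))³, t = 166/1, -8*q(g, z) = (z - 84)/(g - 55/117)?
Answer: 1143574*I*√10768402848990/10984847746254699 ≈ 0.00034162*I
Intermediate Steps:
q(g, z) = -(-84 + z)/(8*(-55/117 + g)) (q(g, z) = -(z - 84)/(8*(g - 55/117)) = -(-84 + z)/(8*(g - 55*1/117)) = -(-84 + z)/(8*(g - 55/117)) = -(-84 + z)/(8*(-55/117 + g)))
t = 166 (t = 166*1 = 166)
y = -571787/1030301 (y = (166/(-202))³ = (166*(-1/202))³ = (-83/101)³ = -571787/1030301 ≈ -0.55497)
y/(√(-232*q(35, -99) - 2638902)) = -571787/(1030301*√(-3393*(84 - 1*(-99))/(-55 + 117*35) - 2638902)) = -571787/(1030301*√(-3393*(84 + 99)/(-55 + 4095) - 2638902)) = -571787/(1030301*√(-3393*183/4040 - 2638902)) = -571787/(1030301*√(-232*21411/32320 - 2638902)) = -571787/(1030301*√(-620919/4040 - 2638902)) = -571787*(-2*I*√10768402848990/10661784999)/1030301 = -(-1143574)*I*√10768402848990/10984847746254699 = 1143574*I*√10768402848990/10984847746254699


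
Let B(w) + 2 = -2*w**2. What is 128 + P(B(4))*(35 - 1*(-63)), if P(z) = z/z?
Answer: 226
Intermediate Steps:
B(w) = -2 - 2*w**2
P(z) = 1
128 + P(B(4))*(35 - 1*(-63)) = 128 + 1*(35 - 1*(-63)) = 128 + 1*(35 + 63) = 128 + 1*98 = 128 + 98 = 226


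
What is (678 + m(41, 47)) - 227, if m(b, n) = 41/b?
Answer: 452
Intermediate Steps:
(678 + m(41, 47)) - 227 = (678 + 41/41) - 227 = (678 + 41*(1/41)) - 227 = (678 + 1) - 227 = 679 - 227 = 452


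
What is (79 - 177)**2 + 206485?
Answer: 216089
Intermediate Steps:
(79 - 177)**2 + 206485 = (-98)**2 + 206485 = 9604 + 206485 = 216089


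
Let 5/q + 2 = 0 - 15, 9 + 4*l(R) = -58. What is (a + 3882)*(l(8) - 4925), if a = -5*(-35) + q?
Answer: -340802847/17 ≈ -2.0047e+7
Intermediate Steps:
l(R) = -67/4 (l(R) = -9/4 + (¼)*(-58) = -9/4 - 29/2 = -67/4)
q = -5/17 (q = 5/(-2 + (0 - 15)) = 5/(-2 - 15) = 5/(-17) = 5*(-1/17) = -5/17 ≈ -0.29412)
a = 2970/17 (a = -5*(-35) - 5/17 = 175 - 5/17 = 2970/17 ≈ 174.71)
(a + 3882)*(l(8) - 4925) = (2970/17 + 3882)*(-67/4 - 4925) = (68964/17)*(-19767/4) = -340802847/17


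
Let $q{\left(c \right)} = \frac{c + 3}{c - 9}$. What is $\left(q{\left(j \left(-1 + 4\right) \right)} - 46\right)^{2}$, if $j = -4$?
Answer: $\frac{101761}{49} \approx 2076.8$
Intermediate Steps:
$q{\left(c \right)} = \frac{3 + c}{-9 + c}$
$\left(q{\left(j \left(-1 + 4\right) \right)} - 46\right)^{2} = \left(\frac{3 - 4 \left(-1 + 4\right)}{-9 - 4 \left(-1 + 4\right)} - 46\right)^{2} = \left(\frac{3 - 12}{-9 - 12} - 46\right)^{2} = \left(\frac{1}{-21} \left(-9\right) - 46\right)^{2} = \left(\left(- \frac{1}{21}\right) \left(-9\right) - 46\right)^{2} = \left(\frac{3}{7} - 46\right)^{2} = \left(- \frac{319}{7}\right)^{2} = \frac{101761}{49}$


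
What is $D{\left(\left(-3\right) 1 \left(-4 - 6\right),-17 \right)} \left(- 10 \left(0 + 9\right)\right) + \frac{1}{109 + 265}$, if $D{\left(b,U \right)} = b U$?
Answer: $\frac{17166601}{374} \approx 45900.0$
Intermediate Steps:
$D{\left(b,U \right)} = U b$
$D{\left(\left(-3\right) 1 \left(-4 - 6\right),-17 \right)} \left(- 10 \left(0 + 9\right)\right) + \frac{1}{109 + 265} = - 17 \left(-3\right) 1 \left(-4 - 6\right) \left(- 10 \left(0 + 9\right)\right) + \frac{1}{109 + 265} = - 17 \left(- 3 \left(-4 - 6\right)\right) \left(\left(-10\right) 9\right) + \frac{1}{374} = - 17 \left(\left(-3\right) \left(-10\right)\right) \left(-90\right) + \frac{1}{374} = \left(-17\right) 30 \left(-90\right) + \frac{1}{374} = \left(-510\right) \left(-90\right) + \frac{1}{374} = 45900 + \frac{1}{374} = \frac{17166601}{374}$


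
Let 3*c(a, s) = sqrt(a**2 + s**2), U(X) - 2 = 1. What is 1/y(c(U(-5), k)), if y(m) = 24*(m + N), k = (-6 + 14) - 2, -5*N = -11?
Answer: -55/96 + 25*sqrt(5)/96 ≈ 0.0093927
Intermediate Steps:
N = 11/5 (N = -1/5*(-11) = 11/5 ≈ 2.2000)
U(X) = 3 (U(X) = 2 + 1 = 3)
k = 6 (k = 8 - 2 = 6)
c(a, s) = sqrt(a**2 + s**2)/3
y(m) = 264/5 + 24*m (y(m) = 24*(m + 11/5) = 24*(11/5 + m) = 264/5 + 24*m)
1/y(c(U(-5), k)) = 1/(264/5 + 24*(sqrt(3**2 + 6**2)/3)) = 1/(264/5 + 24*(sqrt(9 + 36)/3)) = 1/(264/5 + 24*(sqrt(45)/3)) = 1/(264/5 + 24*((3*sqrt(5))/3)) = 1/(264/5 + 24*sqrt(5))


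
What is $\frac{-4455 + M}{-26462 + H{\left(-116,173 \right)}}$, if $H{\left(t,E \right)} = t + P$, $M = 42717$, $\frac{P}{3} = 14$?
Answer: $- \frac{19131}{13268} \approx -1.4419$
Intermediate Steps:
$P = 42$ ($P = 3 \cdot 14 = 42$)
$H{\left(t,E \right)} = 42 + t$ ($H{\left(t,E \right)} = t + 42 = 42 + t$)
$\frac{-4455 + M}{-26462 + H{\left(-116,173 \right)}} = \frac{-4455 + 42717}{-26462 + \left(42 - 116\right)} = \frac{38262}{-26462 - 74} = \frac{38262}{-26536} = 38262 \left(- \frac{1}{26536}\right) = - \frac{19131}{13268}$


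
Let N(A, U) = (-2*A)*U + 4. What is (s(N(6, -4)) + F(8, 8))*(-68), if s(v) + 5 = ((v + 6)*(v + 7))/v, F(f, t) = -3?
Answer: -51102/13 ≈ -3930.9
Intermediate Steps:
N(A, U) = 4 - 2*A*U (N(A, U) = -2*A*U + 4 = 4 - 2*A*U)
s(v) = -5 + (6 + v)*(7 + v)/v (s(v) = -5 + ((v + 6)*(v + 7))/v = -5 + ((6 + v)*(7 + v))/v = -5 + (6 + v)*(7 + v)/v)
(s(N(6, -4)) + F(8, 8))*(-68) = ((8 + (4 - 2*6*(-4)) + 42/(4 - 2*6*(-4))) - 3)*(-68) = ((8 + (4 + 48) + 42/(4 + 48)) - 3)*(-68) = ((8 + 52 + 42/52) - 3)*(-68) = ((8 + 52 + 42*(1/52)) - 3)*(-68) = ((8 + 52 + 21/26) - 3)*(-68) = (1581/26 - 3)*(-68) = (1503/26)*(-68) = -51102/13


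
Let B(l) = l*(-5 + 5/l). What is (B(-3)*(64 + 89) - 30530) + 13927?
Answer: -13543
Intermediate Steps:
(B(-3)*(64 + 89) - 30530) + 13927 = ((5 - 5*(-3))*(64 + 89) - 30530) + 13927 = ((5 + 15)*153 - 30530) + 13927 = (20*153 - 30530) + 13927 = (3060 - 30530) + 13927 = -27470 + 13927 = -13543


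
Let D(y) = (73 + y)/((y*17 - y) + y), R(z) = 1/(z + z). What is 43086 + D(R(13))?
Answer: 734361/17 ≈ 43198.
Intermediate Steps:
R(z) = 1/(2*z)
D(y) = (73 + y)/(17*y) (D(y) = (73 + y)/((17*y - y) + y) = (73 + y)/(16*y + y) = (73 + y)/((17*y)) = (73 + y)*(1/(17*y)) = (73 + y)/(17*y))
43086 + D(R(13)) = 43086 + (73 + (½)/13)/(17*(((½)/13))) = 43086 + (73 + (½)*(1/13))/(17*(((½)*(1/13)))) = 43086 + (73 + 1/26)/(17*(1/26)) = 43086 + (1/17)*26*(1899/26) = 43086 + 1899/17 = 734361/17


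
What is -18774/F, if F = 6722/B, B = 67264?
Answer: -631407168/3361 ≈ -1.8786e+5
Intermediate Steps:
F = 3361/33632 (F = 6722/67264 = 6722*(1/67264) = 3361/33632 ≈ 0.099935)
-18774/F = -18774/3361/33632 = -18774*33632/3361 = -631407168/3361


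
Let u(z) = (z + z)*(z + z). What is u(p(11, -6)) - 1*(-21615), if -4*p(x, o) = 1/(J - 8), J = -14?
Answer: 41846641/1936 ≈ 21615.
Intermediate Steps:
p(x, o) = 1/88 (p(x, o) = -1/(4*(-14 - 8)) = -¼/(-22) = -¼*(-1/22) = 1/88)
u(z) = 4*z² (u(z) = (2*z)*(2*z) = 4*z²)
u(p(11, -6)) - 1*(-21615) = 4*(1/88)² - 1*(-21615) = 4*(1/7744) + 21615 = 1/1936 + 21615 = 41846641/1936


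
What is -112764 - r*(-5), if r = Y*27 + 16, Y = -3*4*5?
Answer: -120784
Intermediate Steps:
Y = -60 (Y = -12*5 = -60)
r = -1604 (r = -60*27 + 16 = -1620 + 16 = -1604)
-112764 - r*(-5) = -112764 - (-1604)*(-5) = -112764 - 1*8020 = -112764 - 8020 = -120784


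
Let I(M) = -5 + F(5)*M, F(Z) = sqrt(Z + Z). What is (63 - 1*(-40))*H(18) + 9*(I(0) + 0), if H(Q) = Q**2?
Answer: 33327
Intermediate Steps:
F(Z) = sqrt(2)*sqrt(Z) (F(Z) = sqrt(2*Z) = sqrt(2)*sqrt(Z))
I(M) = -5 + M*sqrt(10) (I(M) = -5 + (sqrt(2)*sqrt(5))*M = -5 + sqrt(10)*M = -5 + M*sqrt(10))
(63 - 1*(-40))*H(18) + 9*(I(0) + 0) = (63 - 1*(-40))*18**2 + 9*((-5 + 0*sqrt(10)) + 0) = (63 + 40)*324 + 9*((-5 + 0) + 0) = 103*324 + 9*(-5 + 0) = 33372 + 9*(-5) = 33372 - 45 = 33327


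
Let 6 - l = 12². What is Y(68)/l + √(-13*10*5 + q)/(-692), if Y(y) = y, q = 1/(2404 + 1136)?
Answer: -34/69 - I*√2036384115/1224840 ≈ -0.49275 - 0.036843*I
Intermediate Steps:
q = 1/3540 ≈ 0.00028249
l = -138 (l = 6 - 1*12² = 6 - 1*144 = 6 - 144 = -138)
Y(68)/l + √(-13*10*5 + q)/(-692) = 68/(-138) + √(-13*10*5 + 1/3540)/(-692) = 68*(-1/138) + √(-130*5 + 1/3540)*(-1/692) = -34/69 + √(-650 + 1/3540)*(-1/692) = -34/69 + √(-2300999/3540)*(-1/692) = -34/69 + (I*√2036384115/1770)*(-1/692) = -34/69 - I*√2036384115/1224840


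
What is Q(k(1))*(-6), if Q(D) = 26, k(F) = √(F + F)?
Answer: -156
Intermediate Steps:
k(F) = √2*√F (k(F) = √(2*F) = √2*√F)
Q(k(1))*(-6) = 26*(-6) = -156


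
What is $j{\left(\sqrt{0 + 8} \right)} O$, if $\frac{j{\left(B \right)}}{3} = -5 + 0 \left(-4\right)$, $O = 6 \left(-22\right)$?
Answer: $1980$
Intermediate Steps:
$O = -132$
$j{\left(B \right)} = -15$ ($j{\left(B \right)} = 3 \left(-5 + 0 \left(-4\right)\right) = 3 \left(-5 + 0\right) = 3 \left(-5\right) = -15$)
$j{\left(\sqrt{0 + 8} \right)} O = \left(-15\right) \left(-132\right) = 1980$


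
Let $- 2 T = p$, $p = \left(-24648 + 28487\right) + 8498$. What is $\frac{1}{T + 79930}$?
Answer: $\frac{2}{147523} \approx 1.3557 \cdot 10^{-5}$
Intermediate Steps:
$p = 12337$ ($p = 3839 + 8498 = 12337$)
$T = - \frac{12337}{2}$ ($T = \left(- \frac{1}{2}\right) 12337 = - \frac{12337}{2} \approx -6168.5$)
$\frac{1}{T + 79930} = \frac{1}{- \frac{12337}{2} + 79930} = \frac{1}{\frac{147523}{2}} = \frac{2}{147523}$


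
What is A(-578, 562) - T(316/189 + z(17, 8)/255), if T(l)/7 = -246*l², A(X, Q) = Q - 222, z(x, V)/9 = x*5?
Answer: 64512838/1701 ≈ 37926.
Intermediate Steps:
z(x, V) = 45*x (z(x, V) = 9*(x*5) = 9*(5*x) = 45*x)
A(X, Q) = -222 + Q
T(l) = -1722*l² (T(l) = 7*(-246*l²) = -1722*l²)
A(-578, 562) - T(316/189 + z(17, 8)/255) = (-222 + 562) - (-1722)*(316/189 + (45*17)/255)² = 340 - (-1722)*(316*(1/189) + 765*(1/255))² = 340 - (-1722)*(316/189 + 3)² = 340 - (-1722)*(883/189)² = 340 - (-1722)*779689/35721 = 340 - 1*(-63934498/1701) = 340 + 63934498/1701 = 64512838/1701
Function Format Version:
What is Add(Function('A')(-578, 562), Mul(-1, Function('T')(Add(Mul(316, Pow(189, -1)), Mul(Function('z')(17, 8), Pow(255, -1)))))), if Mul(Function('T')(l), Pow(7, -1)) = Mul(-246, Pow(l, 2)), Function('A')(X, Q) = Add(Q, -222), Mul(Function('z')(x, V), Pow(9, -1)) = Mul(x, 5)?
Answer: Rational(64512838, 1701) ≈ 37926.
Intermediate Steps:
Function('z')(x, V) = Mul(45, x) (Function('z')(x, V) = Mul(9, Mul(x, 5)) = Mul(9, Mul(5, x)) = Mul(45, x))
Function('A')(X, Q) = Add(-222, Q)
Function('T')(l) = Mul(-1722, Pow(l, 2)) (Function('T')(l) = Mul(7, Mul(-246, Pow(l, 2))) = Mul(-1722, Pow(l, 2)))
Add(Function('A')(-578, 562), Mul(-1, Function('T')(Add(Mul(316, Pow(189, -1)), Mul(Function('z')(17, 8), Pow(255, -1)))))) = Add(Add(-222, 562), Mul(-1, Mul(-1722, Pow(Add(Mul(316, Pow(189, -1)), Mul(Mul(45, 17), Pow(255, -1))), 2)))) = Add(340, Mul(-1, Mul(-1722, Pow(Add(Mul(316, Rational(1, 189)), Mul(765, Rational(1, 255))), 2)))) = Add(340, Mul(-1, Mul(-1722, Pow(Add(Rational(316, 189), 3), 2)))) = Add(340, Mul(-1, Mul(-1722, Pow(Rational(883, 189), 2)))) = Add(340, Mul(-1, Mul(-1722, Rational(779689, 35721)))) = Add(340, Mul(-1, Rational(-63934498, 1701))) = Add(340, Rational(63934498, 1701)) = Rational(64512838, 1701)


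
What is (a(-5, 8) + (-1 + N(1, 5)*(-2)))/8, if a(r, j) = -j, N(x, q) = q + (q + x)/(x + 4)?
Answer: -107/40 ≈ -2.6750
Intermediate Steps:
N(x, q) = q + (q + x)/(4 + x)
(a(-5, 8) + (-1 + N(1, 5)*(-2)))/8 = (-1*8 + (-1 + ((1 + 5*5 + 5*1)/(4 + 1))*(-2)))/8 = (-8 + (-1 + ((1 + 25 + 5)/5)*(-2)))/8 = (-8 + (-1 + ((⅕)*31)*(-2)))/8 = (-8 + (-1 + (31/5)*(-2)))/8 = (-8 + (-1 - 62/5))/8 = (-8 - 67/5)/8 = (⅛)*(-107/5) = -107/40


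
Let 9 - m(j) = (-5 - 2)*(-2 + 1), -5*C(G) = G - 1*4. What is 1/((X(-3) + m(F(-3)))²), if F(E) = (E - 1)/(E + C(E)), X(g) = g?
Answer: 1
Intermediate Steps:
C(G) = ⅘ - G/5 (C(G) = -(G - 1*4)/5 = -(G - 4)/5 = -(-4 + G)/5 = ⅘ - G/5)
F(E) = (-1 + E)/(⅘ + 4*E/5) (F(E) = (E - 1)/(E + (⅘ - E/5)) = (-1 + E)/(⅘ + 4*E/5))
m(j) = 2 (m(j) = 9 - (-5 - 2)*(-2 + 1) = 9 - (-7)*(-1) = 9 - 1*7 = 9 - 7 = 2)
1/((X(-3) + m(F(-3)))²) = 1/((-3 + 2)²) = 1/((-1)²) = 1/1 = 1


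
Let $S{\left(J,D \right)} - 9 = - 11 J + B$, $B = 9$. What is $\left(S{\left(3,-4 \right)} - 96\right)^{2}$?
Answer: $12321$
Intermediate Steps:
$S{\left(J,D \right)} = 18 - 11 J$ ($S{\left(J,D \right)} = 9 - \left(-9 + 11 J\right) = 18 - 11 J$)
$\left(S{\left(3,-4 \right)} - 96\right)^{2} = \left(\left(18 - 33\right) - 96\right)^{2} = \left(-15 - 96\right)^{2} = \left(-111\right)^{2} = 12321$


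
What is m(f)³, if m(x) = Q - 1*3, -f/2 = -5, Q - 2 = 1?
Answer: 0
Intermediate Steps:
Q = 3 (Q = 2 + 1 = 3)
f = 10 (f = -2*(-5) = 10)
m(x) = 0 (m(x) = 3 - 1*3 = 3 - 3 = 0)
m(f)³ = 0³ = 0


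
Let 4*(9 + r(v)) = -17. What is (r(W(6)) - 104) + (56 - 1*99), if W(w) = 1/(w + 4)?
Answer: -641/4 ≈ -160.25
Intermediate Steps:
W(w) = 1/(4 + w)
r(v) = -53/4 (r(v) = -9 + (¼)*(-17) = -9 - 17/4 = -53/4)
(r(W(6)) - 104) + (56 - 1*99) = (-53/4 - 104) + (56 - 1*99) = -469/4 + (56 - 99) = -469/4 - 43 = -641/4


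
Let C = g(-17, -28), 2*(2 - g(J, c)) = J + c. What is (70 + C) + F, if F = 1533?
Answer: 3255/2 ≈ 1627.5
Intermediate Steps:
g(J, c) = 2 - J/2 - c/2 (g(J, c) = 2 - (J + c)/2 = 2 + (-J/2 - c/2) = 2 - J/2 - c/2)
C = 49/2 (C = 2 - 1/2*(-17) - 1/2*(-28) = 2 + 17/2 + 14 = 49/2 ≈ 24.500)
(70 + C) + F = (70 + 49/2) + 1533 = 189/2 + 1533 = 3255/2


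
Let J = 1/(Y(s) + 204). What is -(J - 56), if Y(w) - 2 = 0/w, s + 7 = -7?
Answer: 11535/206 ≈ 55.995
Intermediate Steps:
s = -14 (s = -7 - 7 = -14)
Y(w) = 2 (Y(w) = 2 + 0/w = 2 + 0 = 2)
J = 1/206 (J = 1/(2 + 204) = 1/206 ≈ 0.0048544)
-(J - 56) = -(1/206 - 56) = -1*(-11535/206) = 11535/206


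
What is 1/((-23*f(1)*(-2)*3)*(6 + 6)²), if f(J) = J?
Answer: 1/19872 ≈ 5.0322e-5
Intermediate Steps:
1/((-23*f(1)*(-2)*3)*(6 + 6)²) = 1/((-23*1*(-2)*3)*(6 + 6)²) = 1/(-(-46)*3*12²) = 1/(-23*(-6)*144) = 1/(138*144) = 1/19872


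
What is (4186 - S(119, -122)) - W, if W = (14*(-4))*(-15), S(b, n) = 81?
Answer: 3265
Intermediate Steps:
W = 840 (W = -56*(-15) = 840)
(4186 - S(119, -122)) - W = (4186 - 1*81) - 1*840 = (4186 - 81) - 840 = 4105 - 840 = 3265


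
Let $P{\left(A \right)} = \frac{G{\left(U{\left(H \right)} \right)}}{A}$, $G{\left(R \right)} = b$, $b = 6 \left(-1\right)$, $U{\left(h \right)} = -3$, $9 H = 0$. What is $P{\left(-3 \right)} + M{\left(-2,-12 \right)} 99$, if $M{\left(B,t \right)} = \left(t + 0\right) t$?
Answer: $14258$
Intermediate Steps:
$M{\left(B,t \right)} = t^{2}$ ($M{\left(B,t \right)} = t t = t^{2}$)
$H = 0$ ($H = \frac{1}{9} \cdot 0 = 0$)
$b = -6$
$G{\left(R \right)} = -6$
$P{\left(A \right)} = - \frac{6}{A}$
$P{\left(-3 \right)} + M{\left(-2,-12 \right)} 99 = - \frac{6}{-3} + \left(-12\right)^{2} \cdot 99 = \left(-6\right) \left(- \frac{1}{3}\right) + 144 \cdot 99 = 2 + 14256 = 14258$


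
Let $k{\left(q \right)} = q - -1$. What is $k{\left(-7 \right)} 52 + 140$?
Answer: $-172$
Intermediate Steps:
$k{\left(q \right)} = 1 + q$ ($k{\left(q \right)} = q + 1 = 1 + q$)
$k{\left(-7 \right)} 52 + 140 = \left(1 - 7\right) 52 + 140 = \left(-6\right) 52 + 140 = -312 + 140 = -172$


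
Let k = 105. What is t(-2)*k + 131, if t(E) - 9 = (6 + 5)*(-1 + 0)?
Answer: -79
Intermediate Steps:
t(E) = -2 (t(E) = 9 + (6 + 5)*(-1 + 0) = 9 + 11*(-1) = 9 - 11 = -2)
t(-2)*k + 131 = -2*105 + 131 = -210 + 131 = -79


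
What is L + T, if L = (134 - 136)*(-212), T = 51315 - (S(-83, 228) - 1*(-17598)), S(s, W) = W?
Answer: 33913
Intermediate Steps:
T = 33489 (T = 51315 - (228 - 1*(-17598)) = 51315 - (228 + 17598) = 51315 - 1*17826 = 51315 - 17826 = 33489)
L = 424 (L = -2*(-212) = 424)
L + T = 424 + 33489 = 33913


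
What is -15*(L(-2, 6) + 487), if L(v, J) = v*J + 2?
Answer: -7155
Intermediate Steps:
L(v, J) = 2 + J*v (L(v, J) = J*v + 2 = 2 + J*v)
-15*(L(-2, 6) + 487) = -15*((2 + 6*(-2)) + 487) = -15*((2 - 12) + 487) = -15*(-10 + 487) = -15*477 = -7155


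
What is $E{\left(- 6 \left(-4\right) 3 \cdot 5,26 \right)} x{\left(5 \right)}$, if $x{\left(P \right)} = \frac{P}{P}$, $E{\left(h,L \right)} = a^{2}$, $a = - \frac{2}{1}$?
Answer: $4$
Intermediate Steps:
$a = -2$ ($a = \left(-2\right) 1 = -2$)
$E{\left(h,L \right)} = 4$ ($E{\left(h,L \right)} = \left(-2\right)^{2} = 4$)
$x{\left(P \right)} = 1$
$E{\left(- 6 \left(-4\right) 3 \cdot 5,26 \right)} x{\left(5 \right)} = 4 \cdot 1 = 4$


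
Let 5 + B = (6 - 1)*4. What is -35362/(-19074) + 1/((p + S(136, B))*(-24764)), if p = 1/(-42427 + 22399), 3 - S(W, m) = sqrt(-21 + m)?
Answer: 59872969996429646/32295175744512021 - 100280196*I*sqrt(6)/37249337652263 ≈ 1.8539 - 6.5944e-6*I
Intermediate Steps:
B = 15 (B = -5 + (6 - 1)*4 = -5 + 5*4 = -5 + 20 = 15)
S(W, m) = 3 - sqrt(-21 + m)
p = -1/20028 (p = 1/(-20028) = -1/20028 ≈ -4.9930e-5)
-35362/(-19074) + 1/((p + S(136, B))*(-24764)) = -35362/(-19074) + 1/((-1/20028 + (3 - sqrt(-21 + 15)))*(-24764)) = -35362*(-1/19074) - 1/24764/(-1/20028 + (3 - sqrt(-6))) = 17681/9537 - 1/24764/(-1/20028 + (3 - I*sqrt(6))) = 17681/9537 - 1/24764/(60083/20028 - I*sqrt(6)) = 17681/9537 - 1/(24764*(60083/20028 - I*sqrt(6)))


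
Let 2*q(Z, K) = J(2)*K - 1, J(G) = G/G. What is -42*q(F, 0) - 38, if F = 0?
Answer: -17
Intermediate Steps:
J(G) = 1
q(Z, K) = -½ + K/2 (q(Z, K) = (1*K - 1)/2 = (K - 1)/2 = (-1 + K)/2 = -½ + K/2)
-42*q(F, 0) - 38 = -42*(-½ + (½)*0) - 38 = -42*(-½ + 0) - 38 = -42*(-½) - 38 = 21 - 38 = -17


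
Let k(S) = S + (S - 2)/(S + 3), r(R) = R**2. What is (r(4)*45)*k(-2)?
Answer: -4320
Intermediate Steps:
k(S) = S + (-2 + S)/(3 + S)
(r(4)*45)*k(-2) = (4**2*45)*((-2 + (-2)**2 + 4*(-2))/(3 - 2)) = (16*45)*((-2 + 4 - 8)/1) = 720*(1*(-6)) = 720*(-6) = -4320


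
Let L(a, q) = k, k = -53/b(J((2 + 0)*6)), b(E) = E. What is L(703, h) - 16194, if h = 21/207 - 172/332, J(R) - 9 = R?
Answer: -340127/21 ≈ -16197.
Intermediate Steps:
J(R) = 9 + R
h = -2386/5727 (h = 21*(1/207) - 172*1/332 = 7/69 - 43/83 = -2386/5727 ≈ -0.41662)
k = -53/21 (k = -53/(9 + (2 + 0)*6) = -53/(9 + 2*6) = -53/(9 + 12) = -53/21 ≈ -2.5238)
L(a, q) = -53/21
L(703, h) - 16194 = -53/21 - 16194 = -340127/21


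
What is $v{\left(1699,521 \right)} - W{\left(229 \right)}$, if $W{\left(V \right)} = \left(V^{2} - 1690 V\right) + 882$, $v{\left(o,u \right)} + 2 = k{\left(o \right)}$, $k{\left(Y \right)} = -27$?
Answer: $333658$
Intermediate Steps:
$v{\left(o,u \right)} = -29$ ($v{\left(o,u \right)} = -2 - 27 = -29$)
$W{\left(V \right)} = 882 + V^{2} - 1690 V$
$v{\left(1699,521 \right)} - W{\left(229 \right)} = -29 - \left(882 + 229^{2} - 387010\right) = -29 - \left(882 + 52441 - 387010\right) = -29 - -333687 = -29 + 333687 = 333658$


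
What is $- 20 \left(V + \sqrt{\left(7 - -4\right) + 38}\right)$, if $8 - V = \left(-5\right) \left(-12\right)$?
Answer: $900$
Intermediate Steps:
$V = -52$ ($V = 8 - \left(-5\right) \left(-12\right) = 8 - 60 = -52$)
$- 20 \left(V + \sqrt{\left(7 - -4\right) + 38}\right) = - 20 \left(-52 + \sqrt{\left(7 - -4\right) + 38}\right) = - 20 \left(-52 + \sqrt{\left(7 + 4\right) + 38}\right) = - 20 \left(-52 + \sqrt{11 + 38}\right) = - 20 \left(-52 + \sqrt{49}\right) = - 20 \left(-52 + 7\right) = \left(-20\right) \left(-45\right) = 900$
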